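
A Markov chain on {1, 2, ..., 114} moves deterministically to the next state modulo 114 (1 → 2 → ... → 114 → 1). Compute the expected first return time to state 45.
E[T_45 | X_0 = 45] = 114

The chain cycles deterministically, so starting at state 45 it returns in exactly 114 steps. Equivalently, the stationary distribution is uniform π_j = 1/114 for every state j, so by Kac's formula E[T_45] = 1/π_45 = 114.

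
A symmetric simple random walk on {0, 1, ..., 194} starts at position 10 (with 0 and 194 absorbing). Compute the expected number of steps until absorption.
E[τ | X_0 = 10] = 1840

Let v_k = E[τ | X_0 = k]. Boundary: v_0 = v_194 = 0. Recurrence: v_k = 1 + (v_{k-1} + v_{k+1})/2 for 1 ≤ k ≤ 193. The particular solution to v_k − (v_{k-1} + v_{k+1})/2 = 1 is v_k = −k^2. Adding homogeneous solution A + B k and matching boundaries gives v_k = k (194 − k). Substituting k = 10: v_10 = 10 · 184 = 1840.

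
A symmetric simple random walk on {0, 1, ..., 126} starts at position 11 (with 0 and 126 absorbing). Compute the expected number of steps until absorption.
E[τ | X_0 = 11] = 1265

Let v_k = E[τ | X_0 = k]. Boundary: v_0 = v_126 = 0. Recurrence: v_k = 1 + (v_{k-1} + v_{k+1})/2 for 1 ≤ k ≤ 125. The particular solution to v_k − (v_{k-1} + v_{k+1})/2 = 1 is v_k = −k^2. Adding homogeneous solution A + B k and matching boundaries gives v_k = k (126 − k). Substituting k = 11: v_11 = 11 · 115 = 1265.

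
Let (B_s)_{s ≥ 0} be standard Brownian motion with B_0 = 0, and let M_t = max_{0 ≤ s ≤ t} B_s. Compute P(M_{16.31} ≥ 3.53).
P(M_{16.31} ≥ 3.53) = 2·P(B_{16.31} ≥ 3.53) = 2(1 − Φ(3.53/√16.31)) ≈ 0.3821

By the reflection principle for Brownian motion, P(M_t ≥ a) = 2 · P(B_t ≥ a) for a ≥ 0. Since B_t ~ N(0, t), P(B_t ≥ 3.53) = 1 − Φ(3.53/√t) = 1 − Φ(3.53/√16.31) = 1 − Φ(0.8741). So
  P(M_{16.31} ≥ 3.53) = 2(1 − Φ(0.8741)) ≈ 0.3821.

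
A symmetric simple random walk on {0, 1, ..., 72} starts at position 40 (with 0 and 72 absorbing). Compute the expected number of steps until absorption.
E[τ | X_0 = 40] = 1280

Let v_k = E[τ | X_0 = k]. Boundary: v_0 = v_72 = 0. Recurrence: v_k = 1 + (v_{k-1} + v_{k+1})/2 for 1 ≤ k ≤ 71. The particular solution to v_k − (v_{k-1} + v_{k+1})/2 = 1 is v_k = −k^2. Adding homogeneous solution A + B k and matching boundaries gives v_k = k (72 − k). Substituting k = 40: v_40 = 40 · 32 = 1280.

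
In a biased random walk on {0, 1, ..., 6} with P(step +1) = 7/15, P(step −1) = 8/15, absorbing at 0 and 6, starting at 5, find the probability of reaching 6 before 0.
P(hit 6 before 0) = (1 − (8/7)^5) / (1 − (8/7)^6) = 111727/144495

Let u_k denote P(reach 6 before 0 | start at k). Boundary: u_0 = 0, u_6 = 1. Recurrence: u_k = 7/15·u_{k+1} + 8/15·u_{k-1} for 1 ≤ k ≤ 5. Try u_k = A + B·r^k with r = q/p = (8/15)/(7/15) = 8/7. Substitution satisfies the recurrence; boundary conditions give:
  u_k = (1 − r^k) / (1 − r^N) = (1 − (8/7)^5) / (1 − (8/7)^6) = 111727/144495.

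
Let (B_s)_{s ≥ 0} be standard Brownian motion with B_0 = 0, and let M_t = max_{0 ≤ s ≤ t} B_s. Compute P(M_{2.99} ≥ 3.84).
P(M_{2.99} ≥ 3.84) = 2·P(B_{2.99} ≥ 3.84) = 2(1 − Φ(3.84/√2.99)) ≈ 0.0264

By the reflection principle for Brownian motion, P(M_t ≥ a) = 2 · P(B_t ≥ a) for a ≥ 0. Since B_t ~ N(0, t), P(B_t ≥ 3.84) = 1 − Φ(3.84/√t) = 1 − Φ(3.84/√2.99) = 1 − Φ(2.2207). So
  P(M_{2.99} ≥ 3.84) = 2(1 − Φ(2.2207)) ≈ 0.0264.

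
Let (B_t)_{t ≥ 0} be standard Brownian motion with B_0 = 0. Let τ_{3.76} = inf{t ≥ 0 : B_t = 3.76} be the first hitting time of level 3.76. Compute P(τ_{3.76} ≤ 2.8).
P(τ_{3.76} ≤ 2.8) = 2(1 − Φ(3.76/√2.8)) = 2(1 − Φ(2.2470)) ≈ 0.0246

By the reflection principle for standard BM, P(τ_b ≤ t) = 2 · P(B_t ≥ b). Since B_t ~ N(0, t), P(B_t ≥ 3.76) = 1 − Φ(3.76/√t) = 1 − Φ(3.76/√2.8) = 1 − Φ(2.2470) ≈ 0.01232. Doubling: P(τ_{3.76} ≤ 2.8) ≈ 2 · 0.01232 = 0.02464 ≈ 0.0246.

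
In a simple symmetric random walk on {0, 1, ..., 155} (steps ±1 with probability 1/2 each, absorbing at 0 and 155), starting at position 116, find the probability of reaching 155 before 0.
P(hit 155 before 0) = 116/155

Let u_k = P(hit 155 before 0 | start at k). Then u_0 = 0, u_155 = 1, and u_k = u_{k-1}/2 + u_{k+1}/2 for 1 ≤ k ≤ 154. This harmonic recurrence is solved by u_k = k/155, giving u_116 = 116/155.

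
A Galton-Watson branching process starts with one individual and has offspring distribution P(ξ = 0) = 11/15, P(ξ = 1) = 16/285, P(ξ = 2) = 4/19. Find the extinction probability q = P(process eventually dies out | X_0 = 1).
q = 1

Mean offspring μ = 0·11/15 + 1·16/285 + 2·4/19 = 136/285 ≤ 1. For μ ≤ 1 with offspring not concentrated at 1, the Galton-Watson process goes extinct almost surely, so q = 1.
(Algebraic check: The pgf is f(s) = 11/15 + 16/285·s + 4/19·s². The extinction probability q is the smallest fixed point of f in [0, 1]. Setting s = f(s):
  4/19·s² + (16/285 − 1)·s + 11/15 = 0
  4/19·s² − (11/15 + 4/19)·s + 11/15 = 0
which factors as (s − 1)·(4/19·s − 11/15) = 0, giving roots s = 1 and s = (11/15)/(4/19) = 209/60. Since 209/60 ≥ 1, the smallest root in [0, 1] is s = 1.)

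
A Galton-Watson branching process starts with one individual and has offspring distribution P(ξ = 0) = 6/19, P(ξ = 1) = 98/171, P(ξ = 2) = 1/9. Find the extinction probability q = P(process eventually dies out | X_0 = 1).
q = 1

Mean offspring μ = 0·6/19 + 1·98/171 + 2·1/9 = 136/171 ≤ 1. For μ ≤ 1 with offspring not concentrated at 1, the Galton-Watson process goes extinct almost surely, so q = 1.
(Algebraic check: The pgf is f(s) = 6/19 + 98/171·s + 1/9·s². The extinction probability q is the smallest fixed point of f in [0, 1]. Setting s = f(s):
  1/9·s² + (98/171 − 1)·s + 6/19 = 0
  1/9·s² − (6/19 + 1/9)·s + 6/19 = 0
which factors as (s − 1)·(1/9·s − 6/19) = 0, giving roots s = 1 and s = (6/19)/(1/9) = 54/19. Since 54/19 ≥ 1, the smallest root in [0, 1] is s = 1.)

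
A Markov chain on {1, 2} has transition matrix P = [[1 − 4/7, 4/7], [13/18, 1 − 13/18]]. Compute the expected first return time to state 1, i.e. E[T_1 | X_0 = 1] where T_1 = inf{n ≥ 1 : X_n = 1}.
E[T_1 | X_0 = 1] = 1/π_1 = 163/91

For an irreducible recurrent Markov chain with stationary distribution π, E[T_i | X_0 = i] = 1/π_i (Kac's formula). Here π_1 = (13/18)/(4/7 + 13/18) = (13/18)/(163/126) = 91/163, so E[T_1 | X_0 = 1] = 1/π_1 = (4/7 + 13/18)/(13/18) = (163/126)/(13/18) = 163/91.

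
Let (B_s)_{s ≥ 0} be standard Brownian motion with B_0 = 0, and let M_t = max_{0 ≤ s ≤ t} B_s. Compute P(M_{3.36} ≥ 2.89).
P(M_{3.36} ≥ 2.89) = 2·P(B_{3.36} ≥ 2.89) = 2(1 − Φ(2.89/√3.36)) ≈ 0.1149

By the reflection principle for Brownian motion, P(M_t ≥ a) = 2 · P(B_t ≥ a) for a ≥ 0. Since B_t ~ N(0, t), P(B_t ≥ 2.89) = 1 − Φ(2.89/√t) = 1 − Φ(2.89/√3.36) = 1 − Φ(1.5766). So
  P(M_{3.36} ≥ 2.89) = 2(1 − Φ(1.5766)) ≈ 0.1149.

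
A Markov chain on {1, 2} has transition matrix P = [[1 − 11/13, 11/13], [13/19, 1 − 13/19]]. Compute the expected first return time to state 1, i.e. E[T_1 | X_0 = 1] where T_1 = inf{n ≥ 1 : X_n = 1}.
E[T_1 | X_0 = 1] = 1/π_1 = 378/169

For an irreducible recurrent Markov chain with stationary distribution π, E[T_i | X_0 = i] = 1/π_i (Kac's formula). Here π_1 = (13/19)/(11/13 + 13/19) = (13/19)/(378/247) = 169/378, so E[T_1 | X_0 = 1] = 1/π_1 = (11/13 + 13/19)/(13/19) = (378/247)/(13/19) = 378/169.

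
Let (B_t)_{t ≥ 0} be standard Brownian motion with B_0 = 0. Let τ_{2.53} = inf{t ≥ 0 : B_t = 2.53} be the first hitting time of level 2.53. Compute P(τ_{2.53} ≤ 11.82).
P(τ_{2.53} ≤ 11.82) = 2(1 − Φ(2.53/√11.82)) = 2(1 − Φ(0.7359)) ≈ 0.4618

By the reflection principle for standard BM, P(τ_b ≤ t) = 2 · P(B_t ≥ b). Since B_t ~ N(0, t), P(B_t ≥ 2.53) = 1 − Φ(2.53/√t) = 1 − Φ(2.53/√11.82) = 1 − Φ(0.7359) ≈ 0.23090. Doubling: P(τ_{2.53} ≤ 11.82) ≈ 2 · 0.23090 = 0.46180 ≈ 0.4618.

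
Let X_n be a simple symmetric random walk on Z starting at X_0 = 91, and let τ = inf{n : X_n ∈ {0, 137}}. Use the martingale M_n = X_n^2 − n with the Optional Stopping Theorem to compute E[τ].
E[τ] = 4186

M_n = X_n^2 − n is a martingale (since E[X_{n+1}^2 | F_n] = X_n^2 + 1). By OST (τ has finite mean in a bounded region), E[M_τ] = E[M_0] = X_0^2 − 0 = 91^2 = 8281. Also E[M_τ] = E[X_τ^2] − E[τ]. The walk exits at 0 or 137, with P(hit 137 first) = 91/137, so E[X_τ^2] = 137^2 · 91/137 + 0 = 12467. Thus E[τ] = E[X_τ^2] − E[M_τ] = 12467 − 8281 = 4186 = 91(137 − 91) = 4186.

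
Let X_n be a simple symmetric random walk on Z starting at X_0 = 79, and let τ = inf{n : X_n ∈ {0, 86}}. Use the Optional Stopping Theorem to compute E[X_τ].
E[X_τ] = 79

X_n is a martingale and τ is a bounded-mean stopping time (indeed τ is finite a.s. with bounded expectation since the walk is in a bounded region). By the OST, E[X_τ] = E[X_0] = 79. Equivalently: E[X_τ] = 86 · P(hit 86 first) + 0 · P(hit 0 first) = 86 · (79/86) = 79.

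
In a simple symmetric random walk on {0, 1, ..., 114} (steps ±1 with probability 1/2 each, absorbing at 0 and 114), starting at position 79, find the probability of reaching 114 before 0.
P(hit 114 before 0) = 79/114

Let u_k = P(hit 114 before 0 | start at k). Then u_0 = 0, u_114 = 1, and u_k = u_{k-1}/2 + u_{k+1}/2 for 1 ≤ k ≤ 113. This harmonic recurrence is solved by u_k = k/114, giving u_79 = 79/114.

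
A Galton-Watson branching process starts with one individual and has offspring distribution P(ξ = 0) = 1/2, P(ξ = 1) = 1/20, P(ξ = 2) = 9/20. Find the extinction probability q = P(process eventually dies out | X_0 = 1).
q = 1

Mean offspring μ = 0·1/2 + 1·1/20 + 2·9/20 = 19/20 ≤ 1. For μ ≤ 1 with offspring not concentrated at 1, the Galton-Watson process goes extinct almost surely, so q = 1.
(Algebraic check: The pgf is f(s) = 1/2 + 1/20·s + 9/20·s². The extinction probability q is the smallest fixed point of f in [0, 1]. Setting s = f(s):
  9/20·s² + (1/20 − 1)·s + 1/2 = 0
  9/20·s² − (1/2 + 9/20)·s + 1/2 = 0
which factors as (s − 1)·(9/20·s − 1/2) = 0, giving roots s = 1 and s = (1/2)/(9/20) = 10/9. Since 10/9 ≥ 1, the smallest root in [0, 1] is s = 1.)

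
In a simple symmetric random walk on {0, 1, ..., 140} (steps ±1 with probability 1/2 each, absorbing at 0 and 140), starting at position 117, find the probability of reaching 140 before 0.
P(hit 140 before 0) = 117/140

Let u_k = P(hit 140 before 0 | start at k). Then u_0 = 0, u_140 = 1, and u_k = u_{k-1}/2 + u_{k+1}/2 for 1 ≤ k ≤ 139. This harmonic recurrence is solved by u_k = k/140, giving u_117 = 117/140.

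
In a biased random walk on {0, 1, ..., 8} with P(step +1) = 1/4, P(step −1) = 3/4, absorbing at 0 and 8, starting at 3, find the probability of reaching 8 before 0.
P(hit 8 before 0) = (1 − (3)^3) / (1 − (3)^8) = 13/3280

Let u_k denote P(reach 8 before 0 | start at k). Boundary: u_0 = 0, u_8 = 1. Recurrence: u_k = 1/4·u_{k+1} + 3/4·u_{k-1} for 1 ≤ k ≤ 7. Try u_k = A + B·r^k with r = q/p = (3/4)/(1/4) = 3. Substitution satisfies the recurrence; boundary conditions give:
  u_k = (1 − r^k) / (1 − r^N) = (1 − (3)^3) / (1 − (3)^8) = 13/3280.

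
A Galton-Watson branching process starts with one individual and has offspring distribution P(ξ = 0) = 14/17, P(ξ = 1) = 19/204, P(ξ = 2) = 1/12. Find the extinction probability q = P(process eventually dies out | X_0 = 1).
q = 1

Mean offspring μ = 0·14/17 + 1·19/204 + 2·1/12 = 53/204 ≤ 1. For μ ≤ 1 with offspring not concentrated at 1, the Galton-Watson process goes extinct almost surely, so q = 1.
(Algebraic check: The pgf is f(s) = 14/17 + 19/204·s + 1/12·s². The extinction probability q is the smallest fixed point of f in [0, 1]. Setting s = f(s):
  1/12·s² + (19/204 − 1)·s + 14/17 = 0
  1/12·s² − (14/17 + 1/12)·s + 14/17 = 0
which factors as (s − 1)·(1/12·s − 14/17) = 0, giving roots s = 1 and s = (14/17)/(1/12) = 168/17. Since 168/17 ≥ 1, the smallest root in [0, 1] is s = 1.)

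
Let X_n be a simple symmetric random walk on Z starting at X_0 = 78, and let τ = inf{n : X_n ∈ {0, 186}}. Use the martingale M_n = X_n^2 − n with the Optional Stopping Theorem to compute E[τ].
E[τ] = 8424

M_n = X_n^2 − n is a martingale (since E[X_{n+1}^2 | F_n] = X_n^2 + 1). By OST (τ has finite mean in a bounded region), E[M_τ] = E[M_0] = X_0^2 − 0 = 78^2 = 6084. Also E[M_τ] = E[X_τ^2] − E[τ]. The walk exits at 0 or 186, with P(hit 186 first) = 78/186, so E[X_τ^2] = 186^2 · 78/186 + 0 = 14508. Thus E[τ] = E[X_τ^2] − E[M_τ] = 14508 − 6084 = 8424 = 78(186 − 78) = 8424.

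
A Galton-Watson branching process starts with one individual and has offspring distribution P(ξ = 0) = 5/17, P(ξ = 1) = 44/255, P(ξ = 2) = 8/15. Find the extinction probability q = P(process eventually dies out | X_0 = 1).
q = 75/136

The pgf is f(s) = 5/17 + 44/255·s + 8/15·s². The extinction probability q is the smallest fixed point of f in [0, 1]. Setting s = f(s):
  8/15·s² + (44/255 − 1)·s + 5/17 = 0
  8/15·s² − (5/17 + 8/15)·s + 5/17 = 0
which factors as (s − 1)·(8/15·s − 5/17) = 0, giving roots s = 1 and s = (5/17)/(8/15) = 75/136.
Mean offspring μ = 44/255 + 2·8/15 = 316/255 > 1 (supercritical), so q < 1. The extinction probability is the smaller root: q = (5/17)/(8/15) = 75/136.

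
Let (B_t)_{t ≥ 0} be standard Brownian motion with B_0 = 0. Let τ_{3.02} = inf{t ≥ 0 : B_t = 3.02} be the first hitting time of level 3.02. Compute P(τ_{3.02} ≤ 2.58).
P(τ_{3.02} ≤ 2.58) = 2(1 − Φ(3.02/√2.58)) = 2(1 − Φ(1.8802)) ≈ 0.0601

By the reflection principle for standard BM, P(τ_b ≤ t) = 2 · P(B_t ≥ b). Since B_t ~ N(0, t), P(B_t ≥ 3.02) = 1 − Φ(3.02/√t) = 1 − Φ(3.02/√2.58) = 1 − Φ(1.8802) ≈ 0.03004. Doubling: P(τ_{3.02} ≤ 2.58) ≈ 2 · 0.03004 = 0.06008 ≈ 0.0601.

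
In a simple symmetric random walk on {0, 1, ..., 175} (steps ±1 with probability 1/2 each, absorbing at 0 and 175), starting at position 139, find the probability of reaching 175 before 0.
P(hit 175 before 0) = 139/175

Let u_k = P(hit 175 before 0 | start at k). Then u_0 = 0, u_175 = 1, and u_k = u_{k-1}/2 + u_{k+1}/2 for 1 ≤ k ≤ 174. This harmonic recurrence is solved by u_k = k/175, giving u_139 = 139/175.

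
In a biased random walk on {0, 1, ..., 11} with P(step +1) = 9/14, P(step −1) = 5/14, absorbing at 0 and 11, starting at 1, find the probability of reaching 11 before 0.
P(hit 11 before 0) = (1 − (5/9)^1) / (1 − (5/9)^11) = 3486784401/7833057871

Let u_k denote P(reach 11 before 0 | start at k). Boundary: u_0 = 0, u_11 = 1. Recurrence: u_k = 9/14·u_{k+1} + 5/14·u_{k-1} for 1 ≤ k ≤ 10. Try u_k = A + B·r^k with r = q/p = (5/14)/(9/14) = 5/9. Substitution satisfies the recurrence; boundary conditions give:
  u_k = (1 − r^k) / (1 − r^N) = (1 − (5/9)^1) / (1 − (5/9)^11) = 3486784401/7833057871.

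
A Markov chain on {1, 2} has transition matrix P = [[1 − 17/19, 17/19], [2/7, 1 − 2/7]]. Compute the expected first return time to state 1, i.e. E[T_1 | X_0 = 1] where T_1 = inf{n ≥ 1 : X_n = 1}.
E[T_1 | X_0 = 1] = 1/π_1 = 157/38

For an irreducible recurrent Markov chain with stationary distribution π, E[T_i | X_0 = i] = 1/π_i (Kac's formula). Here π_1 = (2/7)/(17/19 + 2/7) = (2/7)/(157/133) = 38/157, so E[T_1 | X_0 = 1] = 1/π_1 = (17/19 + 2/7)/(2/7) = (157/133)/(2/7) = 157/38.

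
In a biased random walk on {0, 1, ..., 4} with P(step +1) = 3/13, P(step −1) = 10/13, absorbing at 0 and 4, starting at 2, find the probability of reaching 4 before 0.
P(hit 4 before 0) = (1 − (10/3)^2) / (1 − (10/3)^4) = 9/109

Let u_k denote P(reach 4 before 0 | start at k). Boundary: u_0 = 0, u_4 = 1. Recurrence: u_k = 3/13·u_{k+1} + 10/13·u_{k-1} for 1 ≤ k ≤ 3. Try u_k = A + B·r^k with r = q/p = (10/13)/(3/13) = 10/3. Substitution satisfies the recurrence; boundary conditions give:
  u_k = (1 − r^k) / (1 − r^N) = (1 − (10/3)^2) / (1 − (10/3)^4) = 9/109.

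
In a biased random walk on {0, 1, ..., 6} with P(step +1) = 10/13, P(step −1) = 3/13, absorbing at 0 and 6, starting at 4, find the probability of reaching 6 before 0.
P(hit 6 before 0) = (1 − (3/10)^4) / (1 − (3/10)^6) = 10900/10981

Let u_k denote P(reach 6 before 0 | start at k). Boundary: u_0 = 0, u_6 = 1. Recurrence: u_k = 10/13·u_{k+1} + 3/13·u_{k-1} for 1 ≤ k ≤ 5. Try u_k = A + B·r^k with r = q/p = (3/13)/(10/13) = 3/10. Substitution satisfies the recurrence; boundary conditions give:
  u_k = (1 − r^k) / (1 − r^N) = (1 − (3/10)^4) / (1 − (3/10)^6) = 10900/10981.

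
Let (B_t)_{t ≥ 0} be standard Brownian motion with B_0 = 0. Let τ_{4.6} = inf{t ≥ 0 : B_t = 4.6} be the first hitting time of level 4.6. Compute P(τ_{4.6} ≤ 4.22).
P(τ_{4.6} ≤ 4.22) = 2(1 − Φ(4.6/√4.22)) = 2(1 − Φ(2.2392)) ≈ 0.0251

By the reflection principle for standard BM, P(τ_b ≤ t) = 2 · P(B_t ≥ b). Since B_t ~ N(0, t), P(B_t ≥ 4.6) = 1 − Φ(4.6/√t) = 1 − Φ(4.6/√4.22) = 1 − Φ(2.2392) ≈ 0.01257. Doubling: P(τ_{4.6} ≤ 4.22) ≈ 2 · 0.01257 = 0.02514 ≈ 0.0251.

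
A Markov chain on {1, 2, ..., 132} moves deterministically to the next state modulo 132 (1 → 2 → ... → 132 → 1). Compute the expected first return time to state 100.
E[T_100 | X_0 = 100] = 132

The chain cycles deterministically, so starting at state 100 it returns in exactly 132 steps. Equivalently, the stationary distribution is uniform π_j = 1/132 for every state j, so by Kac's formula E[T_100] = 1/π_100 = 132.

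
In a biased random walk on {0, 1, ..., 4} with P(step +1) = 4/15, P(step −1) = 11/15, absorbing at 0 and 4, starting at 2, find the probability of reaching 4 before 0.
P(hit 4 before 0) = (1 − (11/4)^2) / (1 − (11/4)^4) = 16/137

Let u_k denote P(reach 4 before 0 | start at k). Boundary: u_0 = 0, u_4 = 1. Recurrence: u_k = 4/15·u_{k+1} + 11/15·u_{k-1} for 1 ≤ k ≤ 3. Try u_k = A + B·r^k with r = q/p = (11/15)/(4/15) = 11/4. Substitution satisfies the recurrence; boundary conditions give:
  u_k = (1 − r^k) / (1 − r^N) = (1 − (11/4)^2) / (1 − (11/4)^4) = 16/137.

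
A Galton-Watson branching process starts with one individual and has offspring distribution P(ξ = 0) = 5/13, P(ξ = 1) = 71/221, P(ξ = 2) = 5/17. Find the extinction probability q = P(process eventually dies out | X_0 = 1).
q = 1

Mean offspring μ = 0·5/13 + 1·71/221 + 2·5/17 = 201/221 ≤ 1. For μ ≤ 1 with offspring not concentrated at 1, the Galton-Watson process goes extinct almost surely, so q = 1.
(Algebraic check: The pgf is f(s) = 5/13 + 71/221·s + 5/17·s². The extinction probability q is the smallest fixed point of f in [0, 1]. Setting s = f(s):
  5/17·s² + (71/221 − 1)·s + 5/13 = 0
  5/17·s² − (5/13 + 5/17)·s + 5/13 = 0
which factors as (s − 1)·(5/17·s − 5/13) = 0, giving roots s = 1 and s = (5/13)/(5/17) = 17/13. Since 17/13 ≥ 1, the smallest root in [0, 1] is s = 1.)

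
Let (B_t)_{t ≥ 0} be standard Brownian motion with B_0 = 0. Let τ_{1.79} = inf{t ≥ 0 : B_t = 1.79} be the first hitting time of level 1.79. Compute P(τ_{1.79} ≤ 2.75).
P(τ_{1.79} ≤ 2.75) = 2(1 − Φ(1.79/√2.75)) = 2(1 − Φ(1.0794)) ≈ 0.2804

By the reflection principle for standard BM, P(τ_b ≤ t) = 2 · P(B_t ≥ b). Since B_t ~ N(0, t), P(B_t ≥ 1.79) = 1 − Φ(1.79/√t) = 1 − Φ(1.79/√2.75) = 1 − Φ(1.0794) ≈ 0.14020. Doubling: P(τ_{1.79} ≤ 2.75) ≈ 2 · 0.14020 = 0.28040 ≈ 0.2804.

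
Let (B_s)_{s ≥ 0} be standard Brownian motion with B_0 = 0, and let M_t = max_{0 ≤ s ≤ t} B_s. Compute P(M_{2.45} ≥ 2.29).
P(M_{2.45} ≥ 2.29) = 2·P(B_{2.45} ≥ 2.29) = 2(1 − Φ(2.29/√2.45)) ≈ 0.1435

By the reflection principle for Brownian motion, P(M_t ≥ a) = 2 · P(B_t ≥ a) for a ≥ 0. Since B_t ~ N(0, t), P(B_t ≥ 2.29) = 1 − Φ(2.29/√t) = 1 − Φ(2.29/√2.45) = 1 − Φ(1.4630). So
  P(M_{2.45} ≥ 2.29) = 2(1 − Φ(1.4630)) ≈ 0.1435.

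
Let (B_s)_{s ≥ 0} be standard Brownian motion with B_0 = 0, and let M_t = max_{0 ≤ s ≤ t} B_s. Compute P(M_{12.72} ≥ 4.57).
P(M_{12.72} ≥ 4.57) = 2·P(B_{12.72} ≥ 4.57) = 2(1 − Φ(4.57/√12.72)) ≈ 0.2001

By the reflection principle for Brownian motion, P(M_t ≥ a) = 2 · P(B_t ≥ a) for a ≥ 0. Since B_t ~ N(0, t), P(B_t ≥ 4.57) = 1 − Φ(4.57/√t) = 1 − Φ(4.57/√12.72) = 1 − Φ(1.2814). So
  P(M_{12.72} ≥ 4.57) = 2(1 − Φ(1.2814)) ≈ 0.2001.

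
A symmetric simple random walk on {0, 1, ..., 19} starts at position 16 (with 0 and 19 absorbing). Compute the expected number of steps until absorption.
E[τ | X_0 = 16] = 48

Let v_k = E[τ | X_0 = k]. Boundary: v_0 = v_19 = 0. Recurrence: v_k = 1 + (v_{k-1} + v_{k+1})/2 for 1 ≤ k ≤ 18. The particular solution to v_k − (v_{k-1} + v_{k+1})/2 = 1 is v_k = −k^2. Adding homogeneous solution A + B k and matching boundaries gives v_k = k (19 − k). Substituting k = 16: v_16 = 16 · 3 = 48.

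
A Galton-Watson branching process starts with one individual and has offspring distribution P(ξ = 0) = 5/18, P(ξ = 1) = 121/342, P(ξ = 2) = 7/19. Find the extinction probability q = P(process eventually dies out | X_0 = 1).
q = 95/126

The pgf is f(s) = 5/18 + 121/342·s + 7/19·s². The extinction probability q is the smallest fixed point of f in [0, 1]. Setting s = f(s):
  7/19·s² + (121/342 − 1)·s + 5/18 = 0
  7/19·s² − (5/18 + 7/19)·s + 5/18 = 0
which factors as (s − 1)·(7/19·s − 5/18) = 0, giving roots s = 1 and s = (5/18)/(7/19) = 95/126.
Mean offspring μ = 121/342 + 2·7/19 = 373/342 > 1 (supercritical), so q < 1. The extinction probability is the smaller root: q = (5/18)/(7/19) = 95/126.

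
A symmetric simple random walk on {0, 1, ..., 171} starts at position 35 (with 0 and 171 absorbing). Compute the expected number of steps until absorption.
E[τ | X_0 = 35] = 4760

Let v_k = E[τ | X_0 = k]. Boundary: v_0 = v_171 = 0. Recurrence: v_k = 1 + (v_{k-1} + v_{k+1})/2 for 1 ≤ k ≤ 170. The particular solution to v_k − (v_{k-1} + v_{k+1})/2 = 1 is v_k = −k^2. Adding homogeneous solution A + B k and matching boundaries gives v_k = k (171 − k). Substituting k = 35: v_35 = 35 · 136 = 4760.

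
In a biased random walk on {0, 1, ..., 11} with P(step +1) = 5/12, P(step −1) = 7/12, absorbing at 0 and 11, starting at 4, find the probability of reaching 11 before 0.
P(hit 11 before 0) = (1 − (7/5)^4) / (1 − (7/5)^11) = 69375000/964249309

Let u_k denote P(reach 11 before 0 | start at k). Boundary: u_0 = 0, u_11 = 1. Recurrence: u_k = 5/12·u_{k+1} + 7/12·u_{k-1} for 1 ≤ k ≤ 10. Try u_k = A + B·r^k with r = q/p = (7/12)/(5/12) = 7/5. Substitution satisfies the recurrence; boundary conditions give:
  u_k = (1 − r^k) / (1 − r^N) = (1 − (7/5)^4) / (1 − (7/5)^11) = 69375000/964249309.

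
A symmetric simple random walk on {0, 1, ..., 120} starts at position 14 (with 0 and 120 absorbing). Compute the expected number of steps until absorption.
E[τ | X_0 = 14] = 1484

Let v_k = E[τ | X_0 = k]. Boundary: v_0 = v_120 = 0. Recurrence: v_k = 1 + (v_{k-1} + v_{k+1})/2 for 1 ≤ k ≤ 119. The particular solution to v_k − (v_{k-1} + v_{k+1})/2 = 1 is v_k = −k^2. Adding homogeneous solution A + B k and matching boundaries gives v_k = k (120 − k). Substituting k = 14: v_14 = 14 · 106 = 1484.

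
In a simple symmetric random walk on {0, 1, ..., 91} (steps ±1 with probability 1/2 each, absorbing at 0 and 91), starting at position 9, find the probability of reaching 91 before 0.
P(hit 91 before 0) = 9/91

Let u_k = P(hit 91 before 0 | start at k). Then u_0 = 0, u_91 = 1, and u_k = u_{k-1}/2 + u_{k+1}/2 for 1 ≤ k ≤ 90. This harmonic recurrence is solved by u_k = k/91, giving u_9 = 9/91.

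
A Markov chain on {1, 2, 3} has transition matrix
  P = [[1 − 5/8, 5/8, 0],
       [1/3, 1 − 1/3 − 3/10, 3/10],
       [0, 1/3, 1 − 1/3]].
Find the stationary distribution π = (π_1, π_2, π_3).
π = (16/73, 30/73, 27/73)

This is a birth-death chain on three states, which satisfies detailed balance: π_1 · P_{12} = π_2 · P_{21} and π_2 · P_{23} = π_3 · P_{32}.
From π_1 · 5/8 = π_2 · 1/3: π_2/π_1 = (5/8)/(1/3) = 15/8.
From π_2 · 3/10 = π_3 · 1/3: π_3/π_2 = (3/10)/(1/3) = 9/10.
Take π_1 proportional to 1; then unnormalized π = (1, 15/8, 27/16). Normalize by dividing by the sum 73/16:
  π = (16/73, 30/73, 27/73).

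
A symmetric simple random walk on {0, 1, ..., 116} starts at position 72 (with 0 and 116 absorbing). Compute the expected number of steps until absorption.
E[τ | X_0 = 72] = 3168

Let v_k = E[τ | X_0 = k]. Boundary: v_0 = v_116 = 0. Recurrence: v_k = 1 + (v_{k-1} + v_{k+1})/2 for 1 ≤ k ≤ 115. The particular solution to v_k − (v_{k-1} + v_{k+1})/2 = 1 is v_k = −k^2. Adding homogeneous solution A + B k and matching boundaries gives v_k = k (116 − k). Substituting k = 72: v_72 = 72 · 44 = 3168.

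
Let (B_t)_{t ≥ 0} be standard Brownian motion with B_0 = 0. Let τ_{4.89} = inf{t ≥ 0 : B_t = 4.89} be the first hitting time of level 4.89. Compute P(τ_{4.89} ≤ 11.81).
P(τ_{4.89} ≤ 11.81) = 2(1 − Φ(4.89/√11.81)) = 2(1 − Φ(1.4229)) ≈ 0.1548

By the reflection principle for standard BM, P(τ_b ≤ t) = 2 · P(B_t ≥ b). Since B_t ~ N(0, t), P(B_t ≥ 4.89) = 1 − Φ(4.89/√t) = 1 − Φ(4.89/√11.81) = 1 − Φ(1.4229) ≈ 0.07738. Doubling: P(τ_{4.89} ≤ 11.81) ≈ 2 · 0.07738 = 0.15476 ≈ 0.1548.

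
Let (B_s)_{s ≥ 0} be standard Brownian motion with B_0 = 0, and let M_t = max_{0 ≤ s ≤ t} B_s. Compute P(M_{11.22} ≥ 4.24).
P(M_{11.22} ≥ 4.24) = 2·P(B_{11.22} ≥ 4.24) = 2(1 − Φ(4.24/√11.22)) ≈ 0.2056

By the reflection principle for Brownian motion, P(M_t ≥ a) = 2 · P(B_t ≥ a) for a ≥ 0. Since B_t ~ N(0, t), P(B_t ≥ 4.24) = 1 − Φ(4.24/√t) = 1 − Φ(4.24/√11.22) = 1 − Φ(1.2658). So
  P(M_{11.22} ≥ 4.24) = 2(1 − Φ(1.2658)) ≈ 0.2056.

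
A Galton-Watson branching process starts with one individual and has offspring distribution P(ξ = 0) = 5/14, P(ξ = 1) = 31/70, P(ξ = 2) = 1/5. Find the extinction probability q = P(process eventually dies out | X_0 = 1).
q = 1

Mean offspring μ = 0·5/14 + 1·31/70 + 2·1/5 = 59/70 ≤ 1. For μ ≤ 1 with offspring not concentrated at 1, the Galton-Watson process goes extinct almost surely, so q = 1.
(Algebraic check: The pgf is f(s) = 5/14 + 31/70·s + 1/5·s². The extinction probability q is the smallest fixed point of f in [0, 1]. Setting s = f(s):
  1/5·s² + (31/70 − 1)·s + 5/14 = 0
  1/5·s² − (5/14 + 1/5)·s + 5/14 = 0
which factors as (s − 1)·(1/5·s − 5/14) = 0, giving roots s = 1 and s = (5/14)/(1/5) = 25/14. Since 25/14 ≥ 1, the smallest root in [0, 1] is s = 1.)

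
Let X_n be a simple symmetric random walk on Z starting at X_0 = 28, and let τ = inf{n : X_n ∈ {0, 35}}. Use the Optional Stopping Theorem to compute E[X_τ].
E[X_τ] = 28

X_n is a martingale and τ is a bounded-mean stopping time (indeed τ is finite a.s. with bounded expectation since the walk is in a bounded region). By the OST, E[X_τ] = E[X_0] = 28. Equivalently: E[X_τ] = 35 · P(hit 35 first) + 0 · P(hit 0 first) = 35 · (28/35) = 28.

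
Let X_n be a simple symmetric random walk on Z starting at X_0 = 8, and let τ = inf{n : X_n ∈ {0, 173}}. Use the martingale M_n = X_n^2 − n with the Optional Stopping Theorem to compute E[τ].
E[τ] = 1320

M_n = X_n^2 − n is a martingale (since E[X_{n+1}^2 | F_n] = X_n^2 + 1). By OST (τ has finite mean in a bounded region), E[M_τ] = E[M_0] = X_0^2 − 0 = 8^2 = 64. Also E[M_τ] = E[X_τ^2] − E[τ]. The walk exits at 0 or 173, with P(hit 173 first) = 8/173, so E[X_τ^2] = 173^2 · 8/173 + 0 = 1384. Thus E[τ] = E[X_τ^2] − E[M_τ] = 1384 − 64 = 1320 = 8(173 − 8) = 1320.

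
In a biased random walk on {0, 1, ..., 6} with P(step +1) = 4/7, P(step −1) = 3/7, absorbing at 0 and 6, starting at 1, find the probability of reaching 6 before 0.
P(hit 6 before 0) = (1 − (3/4)^1) / (1 − (3/4)^6) = 1024/3367

Let u_k denote P(reach 6 before 0 | start at k). Boundary: u_0 = 0, u_6 = 1. Recurrence: u_k = 4/7·u_{k+1} + 3/7·u_{k-1} for 1 ≤ k ≤ 5. Try u_k = A + B·r^k with r = q/p = (3/7)/(4/7) = 3/4. Substitution satisfies the recurrence; boundary conditions give:
  u_k = (1 − r^k) / (1 − r^N) = (1 − (3/4)^1) / (1 − (3/4)^6) = 1024/3367.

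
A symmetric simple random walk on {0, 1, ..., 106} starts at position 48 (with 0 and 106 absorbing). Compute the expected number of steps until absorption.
E[τ | X_0 = 48] = 2784

Let v_k = E[τ | X_0 = k]. Boundary: v_0 = v_106 = 0. Recurrence: v_k = 1 + (v_{k-1} + v_{k+1})/2 for 1 ≤ k ≤ 105. The particular solution to v_k − (v_{k-1} + v_{k+1})/2 = 1 is v_k = −k^2. Adding homogeneous solution A + B k and matching boundaries gives v_k = k (106 − k). Substituting k = 48: v_48 = 48 · 58 = 2784.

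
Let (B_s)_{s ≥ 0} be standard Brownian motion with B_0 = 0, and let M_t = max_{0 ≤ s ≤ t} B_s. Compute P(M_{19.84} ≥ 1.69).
P(M_{19.84} ≥ 1.69) = 2·P(B_{19.84} ≥ 1.69) = 2(1 − Φ(1.69/√19.84)) ≈ 0.7044

By the reflection principle for Brownian motion, P(M_t ≥ a) = 2 · P(B_t ≥ a) for a ≥ 0. Since B_t ~ N(0, t), P(B_t ≥ 1.69) = 1 − Φ(1.69/√t) = 1 − Φ(1.69/√19.84) = 1 − Φ(0.3794). So
  P(M_{19.84} ≥ 1.69) = 2(1 − Φ(0.3794)) ≈ 0.7044.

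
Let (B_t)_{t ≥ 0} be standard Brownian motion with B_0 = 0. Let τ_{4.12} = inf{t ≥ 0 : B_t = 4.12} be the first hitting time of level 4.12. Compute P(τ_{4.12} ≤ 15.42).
P(τ_{4.12} ≤ 15.42) = 2(1 − Φ(4.12/√15.42)) = 2(1 − Φ(1.0492)) ≈ 0.2941

By the reflection principle for standard BM, P(τ_b ≤ t) = 2 · P(B_t ≥ b). Since B_t ~ N(0, t), P(B_t ≥ 4.12) = 1 − Φ(4.12/√t) = 1 − Φ(4.12/√15.42) = 1 − Φ(1.0492) ≈ 0.14704. Doubling: P(τ_{4.12} ≤ 15.42) ≈ 2 · 0.14704 = 0.29408 ≈ 0.2941.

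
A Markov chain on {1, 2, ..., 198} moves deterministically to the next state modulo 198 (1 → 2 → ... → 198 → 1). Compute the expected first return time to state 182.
E[T_182 | X_0 = 182] = 198

The chain cycles deterministically, so starting at state 182 it returns in exactly 198 steps. Equivalently, the stationary distribution is uniform π_j = 1/198 for every state j, so by Kac's formula E[T_182] = 1/π_182 = 198.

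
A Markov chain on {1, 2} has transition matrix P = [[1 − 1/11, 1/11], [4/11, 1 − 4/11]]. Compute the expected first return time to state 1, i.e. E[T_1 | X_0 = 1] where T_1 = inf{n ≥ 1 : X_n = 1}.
E[T_1 | X_0 = 1] = 1/π_1 = 5/4

For an irreducible recurrent Markov chain with stationary distribution π, E[T_i | X_0 = i] = 1/π_i (Kac's formula). Here π_1 = (4/11)/(1/11 + 4/11) = (4/11)/(5/11) = 4/5, so E[T_1 | X_0 = 1] = 1/π_1 = (1/11 + 4/11)/(4/11) = (5/11)/(4/11) = 5/4.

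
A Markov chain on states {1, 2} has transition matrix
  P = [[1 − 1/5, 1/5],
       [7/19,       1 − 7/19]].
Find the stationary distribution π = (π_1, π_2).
π_1 = 35/54, π_2 = 19/54

Solve πP = π with π_1 + π_2 = 1. From πP = π: π_1 · (1 − 1/5) + π_2 · 7/19 = π_1 ⇒ π_2 · 7/19 = π_1 · 1/5 ⇒ π_2/π_1 = (1/5)/(7/19) = 19/35. Together with π_1 + π_2 = 1:
  π_1 = (7/19)/(1/5 + 7/19) = (7/19)/(54/95) = 35/54,
  π_2 = (1/5)/(1/5 + 7/19) = (1/5)/(54/95) = 19/54.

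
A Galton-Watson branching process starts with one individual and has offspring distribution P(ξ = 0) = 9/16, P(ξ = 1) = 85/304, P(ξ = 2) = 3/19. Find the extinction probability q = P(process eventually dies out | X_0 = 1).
q = 1

Mean offspring μ = 0·9/16 + 1·85/304 + 2·3/19 = 181/304 ≤ 1. For μ ≤ 1 with offspring not concentrated at 1, the Galton-Watson process goes extinct almost surely, so q = 1.
(Algebraic check: The pgf is f(s) = 9/16 + 85/304·s + 3/19·s². The extinction probability q is the smallest fixed point of f in [0, 1]. Setting s = f(s):
  3/19·s² + (85/304 − 1)·s + 9/16 = 0
  3/19·s² − (9/16 + 3/19)·s + 9/16 = 0
which factors as (s − 1)·(3/19·s − 9/16) = 0, giving roots s = 1 and s = (9/16)/(3/19) = 57/16. Since 57/16 ≥ 1, the smallest root in [0, 1] is s = 1.)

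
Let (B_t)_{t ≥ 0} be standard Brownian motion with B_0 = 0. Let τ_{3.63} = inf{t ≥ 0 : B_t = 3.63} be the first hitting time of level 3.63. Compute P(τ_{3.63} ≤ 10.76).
P(τ_{3.63} ≤ 10.76) = 2(1 − Φ(3.63/√10.76)) = 2(1 − Φ(1.1066)) ≈ 0.2685

By the reflection principle for standard BM, P(τ_b ≤ t) = 2 · P(B_t ≥ b). Since B_t ~ N(0, t), P(B_t ≥ 3.63) = 1 − Φ(3.63/√t) = 1 − Φ(3.63/√10.76) = 1 − Φ(1.1066) ≈ 0.13423. Doubling: P(τ_{3.63} ≤ 10.76) ≈ 2 · 0.13423 = 0.26846 ≈ 0.2685.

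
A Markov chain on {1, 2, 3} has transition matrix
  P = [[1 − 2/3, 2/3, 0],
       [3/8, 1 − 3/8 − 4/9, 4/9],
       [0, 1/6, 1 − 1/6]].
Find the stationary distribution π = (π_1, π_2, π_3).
π = (27/203, 48/203, 128/203)

This is a birth-death chain on three states, which satisfies detailed balance: π_1 · P_{12} = π_2 · P_{21} and π_2 · P_{23} = π_3 · P_{32}.
From π_1 · 2/3 = π_2 · 3/8: π_2/π_1 = (2/3)/(3/8) = 16/9.
From π_2 · 4/9 = π_3 · 1/6: π_3/π_2 = (4/9)/(1/6) = 8/3.
Take π_1 proportional to 1; then unnormalized π = (1, 16/9, 128/27). Normalize by dividing by the sum 203/27:
  π = (27/203, 48/203, 128/203).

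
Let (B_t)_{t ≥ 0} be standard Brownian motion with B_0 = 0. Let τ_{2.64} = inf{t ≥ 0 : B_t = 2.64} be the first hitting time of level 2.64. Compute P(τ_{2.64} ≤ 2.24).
P(τ_{2.64} ≤ 2.24) = 2(1 − Φ(2.64/√2.24)) = 2(1 − Φ(1.7639)) ≈ 0.0777

By the reflection principle for standard BM, P(τ_b ≤ t) = 2 · P(B_t ≥ b). Since B_t ~ N(0, t), P(B_t ≥ 2.64) = 1 − Φ(2.64/√t) = 1 − Φ(2.64/√2.24) = 1 − Φ(1.7639) ≈ 0.03887. Doubling: P(τ_{2.64} ≤ 2.24) ≈ 2 · 0.03887 = 0.07774 ≈ 0.0777.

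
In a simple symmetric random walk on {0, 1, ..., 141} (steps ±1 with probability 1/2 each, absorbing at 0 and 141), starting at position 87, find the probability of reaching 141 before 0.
P(hit 141 before 0) = 87/141 = 29/47

Let u_k = P(hit 141 before 0 | start at k). Then u_0 = 0, u_141 = 1, and u_k = u_{k-1}/2 + u_{k+1}/2 for 1 ≤ k ≤ 140. This harmonic recurrence is solved by u_k = k/141, giving u_87 = 87/141 = 29/47.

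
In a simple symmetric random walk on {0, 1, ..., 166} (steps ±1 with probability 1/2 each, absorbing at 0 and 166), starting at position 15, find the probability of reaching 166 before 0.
P(hit 166 before 0) = 15/166

Let u_k = P(hit 166 before 0 | start at k). Then u_0 = 0, u_166 = 1, and u_k = u_{k-1}/2 + u_{k+1}/2 for 1 ≤ k ≤ 165. This harmonic recurrence is solved by u_k = k/166, giving u_15 = 15/166.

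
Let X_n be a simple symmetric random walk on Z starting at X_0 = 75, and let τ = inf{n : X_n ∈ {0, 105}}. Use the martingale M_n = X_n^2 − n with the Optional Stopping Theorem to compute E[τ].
E[τ] = 2250

M_n = X_n^2 − n is a martingale (since E[X_{n+1}^2 | F_n] = X_n^2 + 1). By OST (τ has finite mean in a bounded region), E[M_τ] = E[M_0] = X_0^2 − 0 = 75^2 = 5625. Also E[M_τ] = E[X_τ^2] − E[τ]. The walk exits at 0 or 105, with P(hit 105 first) = 75/105, so E[X_τ^2] = 105^2 · 75/105 + 0 = 7875. Thus E[τ] = E[X_τ^2] − E[M_τ] = 7875 − 5625 = 2250 = 75(105 − 75) = 2250.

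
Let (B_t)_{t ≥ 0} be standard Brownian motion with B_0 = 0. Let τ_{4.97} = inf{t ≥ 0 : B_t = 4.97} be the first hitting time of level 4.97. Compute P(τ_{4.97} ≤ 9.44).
P(τ_{4.97} ≤ 9.44) = 2(1 − Φ(4.97/√9.44)) = 2(1 − Φ(1.6176)) ≈ 0.1057

By the reflection principle for standard BM, P(τ_b ≤ t) = 2 · P(B_t ≥ b). Since B_t ~ N(0, t), P(B_t ≥ 4.97) = 1 − Φ(4.97/√t) = 1 − Φ(4.97/√9.44) = 1 − Φ(1.6176) ≈ 0.05287. Doubling: P(τ_{4.97} ≤ 9.44) ≈ 2 · 0.05287 = 0.10574 ≈ 0.1057.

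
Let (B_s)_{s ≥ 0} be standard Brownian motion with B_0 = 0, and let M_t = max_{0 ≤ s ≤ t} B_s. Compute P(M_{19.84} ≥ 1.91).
P(M_{19.84} ≥ 1.91) = 2·P(B_{19.84} ≥ 1.91) = 2(1 − Φ(1.91/√19.84)) ≈ 0.6681

By the reflection principle for Brownian motion, P(M_t ≥ a) = 2 · P(B_t ≥ a) for a ≥ 0. Since B_t ~ N(0, t), P(B_t ≥ 1.91) = 1 − Φ(1.91/√t) = 1 − Φ(1.91/√19.84) = 1 − Φ(0.4288). So
  P(M_{19.84} ≥ 1.91) = 2(1 − Φ(0.4288)) ≈ 0.6681.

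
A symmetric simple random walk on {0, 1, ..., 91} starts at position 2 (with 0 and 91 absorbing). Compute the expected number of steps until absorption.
E[τ | X_0 = 2] = 178

Let v_k = E[τ | X_0 = k]. Boundary: v_0 = v_91 = 0. Recurrence: v_k = 1 + (v_{k-1} + v_{k+1})/2 for 1 ≤ k ≤ 90. The particular solution to v_k − (v_{k-1} + v_{k+1})/2 = 1 is v_k = −k^2. Adding homogeneous solution A + B k and matching boundaries gives v_k = k (91 − k). Substituting k = 2: v_2 = 2 · 89 = 178.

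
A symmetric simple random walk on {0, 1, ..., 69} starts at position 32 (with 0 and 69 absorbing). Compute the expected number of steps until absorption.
E[τ | X_0 = 32] = 1184

Let v_k = E[τ | X_0 = k]. Boundary: v_0 = v_69 = 0. Recurrence: v_k = 1 + (v_{k-1} + v_{k+1})/2 for 1 ≤ k ≤ 68. The particular solution to v_k − (v_{k-1} + v_{k+1})/2 = 1 is v_k = −k^2. Adding homogeneous solution A + B k and matching boundaries gives v_k = k (69 − k). Substituting k = 32: v_32 = 32 · 37 = 1184.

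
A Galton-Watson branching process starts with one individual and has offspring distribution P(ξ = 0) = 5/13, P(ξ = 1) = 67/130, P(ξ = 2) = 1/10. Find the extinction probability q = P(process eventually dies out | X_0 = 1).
q = 1

Mean offspring μ = 0·5/13 + 1·67/130 + 2·1/10 = 93/130 ≤ 1. For μ ≤ 1 with offspring not concentrated at 1, the Galton-Watson process goes extinct almost surely, so q = 1.
(Algebraic check: The pgf is f(s) = 5/13 + 67/130·s + 1/10·s². The extinction probability q is the smallest fixed point of f in [0, 1]. Setting s = f(s):
  1/10·s² + (67/130 − 1)·s + 5/13 = 0
  1/10·s² − (5/13 + 1/10)·s + 5/13 = 0
which factors as (s − 1)·(1/10·s − 5/13) = 0, giving roots s = 1 and s = (5/13)/(1/10) = 50/13. Since 50/13 ≥ 1, the smallest root in [0, 1] is s = 1.)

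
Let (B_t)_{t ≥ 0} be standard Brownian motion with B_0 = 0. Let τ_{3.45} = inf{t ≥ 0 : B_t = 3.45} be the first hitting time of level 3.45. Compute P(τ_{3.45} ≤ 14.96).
P(τ_{3.45} ≤ 14.96) = 2(1 − Φ(3.45/√14.96)) = 2(1 − Φ(0.8920)) ≈ 0.3724

By the reflection principle for standard BM, P(τ_b ≤ t) = 2 · P(B_t ≥ b). Since B_t ~ N(0, t), P(B_t ≥ 3.45) = 1 − Φ(3.45/√t) = 1 − Φ(3.45/√14.96) = 1 − Φ(0.8920) ≈ 0.18620. Doubling: P(τ_{3.45} ≤ 14.96) ≈ 2 · 0.18620 = 0.37240 ≈ 0.3724.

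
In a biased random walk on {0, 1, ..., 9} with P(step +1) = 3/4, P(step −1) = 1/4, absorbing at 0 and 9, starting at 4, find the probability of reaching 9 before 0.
P(hit 9 before 0) = (1 − (1/3)^4) / (1 − (1/3)^9) = 9720/9841

Let u_k denote P(reach 9 before 0 | start at k). Boundary: u_0 = 0, u_9 = 1. Recurrence: u_k = 3/4·u_{k+1} + 1/4·u_{k-1} for 1 ≤ k ≤ 8. Try u_k = A + B·r^k with r = q/p = (1/4)/(3/4) = 1/3. Substitution satisfies the recurrence; boundary conditions give:
  u_k = (1 − r^k) / (1 − r^N) = (1 − (1/3)^4) / (1 − (1/3)^9) = 9720/9841.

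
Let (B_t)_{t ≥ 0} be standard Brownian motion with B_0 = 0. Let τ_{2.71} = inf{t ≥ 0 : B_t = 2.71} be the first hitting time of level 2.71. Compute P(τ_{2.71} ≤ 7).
P(τ_{2.71} ≤ 7) = 2(1 − Φ(2.71/√7)) = 2(1 − Φ(1.0243)) ≈ 0.3057

By the reflection principle for standard BM, P(τ_b ≤ t) = 2 · P(B_t ≥ b). Since B_t ~ N(0, t), P(B_t ≥ 2.71) = 1 − Φ(2.71/√t) = 1 − Φ(2.71/√7) = 1 − Φ(1.0243) ≈ 0.15285. Doubling: P(τ_{2.71} ≤ 7) ≈ 2 · 0.15285 = 0.30570 ≈ 0.3057.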